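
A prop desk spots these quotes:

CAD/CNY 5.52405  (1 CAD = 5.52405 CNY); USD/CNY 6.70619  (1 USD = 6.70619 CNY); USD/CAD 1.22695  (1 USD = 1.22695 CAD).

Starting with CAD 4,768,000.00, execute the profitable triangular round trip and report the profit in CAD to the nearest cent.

Profit: CAD 50,866.10

Profitable loop is CAD → CNY → USD → CAD:
CAD 4,768,000.00 × 5.52405 = CNY 26,338,670.40
CNY 26,338,670.40 ÷ 6.70619 = USD 3,927,516.28
USD 3,927,516.28 × 1.22695 = CAD 4,818,866.10
Profit = CAD 4,818,866.10 − CAD 4,768,000.00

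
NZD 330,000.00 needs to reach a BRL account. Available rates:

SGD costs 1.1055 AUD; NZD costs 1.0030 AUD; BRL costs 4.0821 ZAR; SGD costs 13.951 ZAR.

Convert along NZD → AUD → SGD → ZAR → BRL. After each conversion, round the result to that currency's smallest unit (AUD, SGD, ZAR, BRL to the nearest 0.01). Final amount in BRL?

NZD 330,000.00 × 1.0030 = AUD 330,990.00
AUD 330,990.00 ÷ 1.1055 = SGD 299,402.99
SGD 299,402.99 × 13.951 = ZAR 4,176,971.11
ZAR 4,176,971.11 ÷ 4.0821 = BRL 1,023,240.76

BRL 1,023,240.76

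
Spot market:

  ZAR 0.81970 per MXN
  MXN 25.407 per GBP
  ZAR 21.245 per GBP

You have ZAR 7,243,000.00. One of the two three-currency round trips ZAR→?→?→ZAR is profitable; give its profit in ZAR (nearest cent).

Profit: ZAR 145,680.68

Profitable loop is ZAR → MXN → GBP → ZAR:
ZAR 7,243,000.00 ÷ 0.81970 = MXN 8,836,159.57
MXN 8,836,159.57 ÷ 25.407 = GBP 347,784.45
GBP 347,784.45 × 21.245 = ZAR 7,388,680.68
Profit = ZAR 7,388,680.68 − ZAR 7,243,000.00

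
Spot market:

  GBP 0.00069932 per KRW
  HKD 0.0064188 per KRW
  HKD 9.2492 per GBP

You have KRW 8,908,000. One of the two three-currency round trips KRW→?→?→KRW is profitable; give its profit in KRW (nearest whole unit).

Profit: KRW 68,489

Profitable loop is KRW → GBP → HKD → KRW:
KRW 8,908,000 × 0.00069932 = GBP 6,229.54
GBP 6,229.54 × 9.2492 = HKD 57,618.29
HKD 57,618.29 ÷ 0.0064188 = KRW 8,976,489
Profit = KRW 8,976,489 − KRW 8,908,000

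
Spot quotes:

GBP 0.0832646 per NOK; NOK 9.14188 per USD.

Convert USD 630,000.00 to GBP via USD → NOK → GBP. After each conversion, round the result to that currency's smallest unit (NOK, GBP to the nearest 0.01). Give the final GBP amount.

GBP 479,552.84

USD 630,000.00 × 9.14188 = NOK 5,759,384.40
NOK 5,759,384.40 × 0.0832646 = GBP 479,552.84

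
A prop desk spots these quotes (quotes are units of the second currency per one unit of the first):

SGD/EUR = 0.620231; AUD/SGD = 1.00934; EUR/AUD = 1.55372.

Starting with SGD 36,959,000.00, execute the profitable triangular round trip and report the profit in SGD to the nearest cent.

Profitable loop is SGD → AUD → EUR → SGD:
SGD 36,959,000.00 ÷ 1.00934 = AUD 36,616,997.25
AUD 36,616,997.25 ÷ 1.55372 = EUR 23,567,307.65
EUR 23,567,307.65 ÷ 0.620231 = SGD 37,997,629.35
Profit = SGD 37,997,629.35 − SGD 36,959,000.00

Profit: SGD 1,038,629.35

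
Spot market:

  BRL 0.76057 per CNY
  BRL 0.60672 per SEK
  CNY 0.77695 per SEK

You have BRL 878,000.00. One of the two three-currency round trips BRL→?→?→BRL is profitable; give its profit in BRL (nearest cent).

Profit: BRL 23,468.52

Profitable loop is BRL → CNY → SEK → BRL:
BRL 878,000.00 ÷ 0.76057 = CNY 1,154,397.36
CNY 1,154,397.36 ÷ 0.77695 = SEK 1,485,806.50
SEK 1,485,806.50 × 0.60672 = BRL 901,468.52
Profit = BRL 901,468.52 − BRL 878,000.00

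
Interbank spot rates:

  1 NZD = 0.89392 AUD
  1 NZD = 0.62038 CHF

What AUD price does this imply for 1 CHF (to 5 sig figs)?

1 CHF ÷ 0.62038 = 1.61192 NZD
1.61192 NZD × 0.89392 = 1.44092 AUD

CHF/AUD = 1.4409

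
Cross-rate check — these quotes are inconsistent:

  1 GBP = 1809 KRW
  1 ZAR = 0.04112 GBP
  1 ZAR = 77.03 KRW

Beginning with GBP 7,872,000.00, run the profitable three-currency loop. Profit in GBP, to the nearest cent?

Profit: GBP 279,796.14

Profitable loop is GBP → ZAR → KRW → GBP:
GBP 7,872,000.00 ÷ 0.04112 = ZAR 191,439,688.72
ZAR 191,439,688.72 × 77.03 = KRW 14,746,599,222
KRW 14,746,599,222 ÷ 1809 = GBP 8,151,796.14
Profit = GBP 8,151,796.14 − GBP 7,872,000.00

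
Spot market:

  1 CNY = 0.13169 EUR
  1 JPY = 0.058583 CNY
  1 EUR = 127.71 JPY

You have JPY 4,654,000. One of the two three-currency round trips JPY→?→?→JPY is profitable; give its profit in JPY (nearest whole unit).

Profitable loop is JPY → EUR → CNY → JPY:
JPY 4,654,000 ÷ 127.71 = EUR 36,441.94
EUR 36,441.94 ÷ 0.13169 = CNY 276,725.18
CNY 276,725.18 ÷ 0.058583 = JPY 4,723,643
Profit = JPY 4,723,643 − JPY 4,654,000

Profit: JPY 69,643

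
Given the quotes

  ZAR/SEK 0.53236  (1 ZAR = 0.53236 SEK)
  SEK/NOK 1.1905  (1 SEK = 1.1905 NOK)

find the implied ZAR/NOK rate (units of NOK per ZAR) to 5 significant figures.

ZAR/NOK = 0.63377

1 ZAR × 0.53236 = 0.53236 SEK
0.53236 SEK × 1.1905 = 0.633775 NOK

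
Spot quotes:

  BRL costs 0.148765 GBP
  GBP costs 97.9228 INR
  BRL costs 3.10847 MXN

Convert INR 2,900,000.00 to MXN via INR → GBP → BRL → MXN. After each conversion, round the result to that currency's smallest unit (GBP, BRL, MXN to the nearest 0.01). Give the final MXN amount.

INR 2,900,000.00 ÷ 97.9228 = GBP 29,615.17
GBP 29,615.17 ÷ 0.148765 = BRL 199,073.51
BRL 199,073.51 × 3.10847 = MXN 618,814.03

MXN 618,814.03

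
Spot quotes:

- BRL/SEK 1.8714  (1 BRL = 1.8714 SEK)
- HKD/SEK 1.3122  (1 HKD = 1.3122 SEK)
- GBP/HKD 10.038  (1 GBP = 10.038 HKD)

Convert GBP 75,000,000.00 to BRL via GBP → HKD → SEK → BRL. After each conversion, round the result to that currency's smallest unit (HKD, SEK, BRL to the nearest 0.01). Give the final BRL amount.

BRL 527,888,089.13

GBP 75,000,000.00 × 10.038 = HKD 752,850,000.00
HKD 752,850,000.00 × 1.3122 = SEK 987,889,770.00
SEK 987,889,770.00 ÷ 1.8714 = BRL 527,888,089.13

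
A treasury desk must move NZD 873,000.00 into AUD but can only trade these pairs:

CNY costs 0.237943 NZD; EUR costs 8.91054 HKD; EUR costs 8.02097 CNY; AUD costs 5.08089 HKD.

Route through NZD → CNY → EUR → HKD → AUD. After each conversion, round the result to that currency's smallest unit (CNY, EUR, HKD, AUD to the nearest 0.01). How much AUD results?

AUD 802,192.60

NZD 873,000.00 ÷ 0.237943 = CNY 3,668,945.92
CNY 3,668,945.92 ÷ 8.02097 = EUR 457,419.23
EUR 457,419.23 × 8.91054 = HKD 4,075,852.35
HKD 4,075,852.35 ÷ 5.08089 = AUD 802,192.60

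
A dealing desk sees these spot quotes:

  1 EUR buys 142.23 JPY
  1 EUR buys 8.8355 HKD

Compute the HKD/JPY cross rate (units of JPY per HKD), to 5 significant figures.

1 HKD ÷ 8.8355 = 0.11318 EUR
0.11318 EUR × 142.23 = 16.0976 JPY

HKD/JPY = 16.098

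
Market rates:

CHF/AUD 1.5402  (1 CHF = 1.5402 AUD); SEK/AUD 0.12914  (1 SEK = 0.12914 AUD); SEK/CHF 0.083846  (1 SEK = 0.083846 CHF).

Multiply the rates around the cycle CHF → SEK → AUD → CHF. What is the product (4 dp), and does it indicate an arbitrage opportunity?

Around CHF → SEK → AUD → CHF: 1 ÷ 0.083846 × 0.12914 ÷ 1.5402 = 1.000003
Product ≈ 1 (deviation 0.000%, within rounding noise).

1.0000 (no arbitrage)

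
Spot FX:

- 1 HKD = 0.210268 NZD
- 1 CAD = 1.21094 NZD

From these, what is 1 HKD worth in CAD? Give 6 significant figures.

HKD/CAD = 0.173640

1 HKD × 0.210268 = 0.210268 NZD
0.210268 NZD ÷ 1.21094 = 0.17364 CAD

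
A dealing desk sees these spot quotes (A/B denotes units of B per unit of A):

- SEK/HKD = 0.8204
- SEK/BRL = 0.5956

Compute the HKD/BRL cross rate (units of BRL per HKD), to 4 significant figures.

1 HKD ÷ 0.8204 = 1.21892 SEK
1.21892 SEK × 0.5956 = 0.725987 BRL

HKD/BRL = 0.7260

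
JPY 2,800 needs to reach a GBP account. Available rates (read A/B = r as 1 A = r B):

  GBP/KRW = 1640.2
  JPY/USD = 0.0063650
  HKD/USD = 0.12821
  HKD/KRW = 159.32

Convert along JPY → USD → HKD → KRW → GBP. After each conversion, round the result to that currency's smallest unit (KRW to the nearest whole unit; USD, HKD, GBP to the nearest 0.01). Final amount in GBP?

GBP 13.50

JPY 2,800 × 0.0063650 = USD 17.82
USD 17.82 ÷ 0.12821 = HKD 138.99
HKD 138.99 × 159.32 = KRW 22,144
KRW 22,144 ÷ 1640.2 = GBP 13.50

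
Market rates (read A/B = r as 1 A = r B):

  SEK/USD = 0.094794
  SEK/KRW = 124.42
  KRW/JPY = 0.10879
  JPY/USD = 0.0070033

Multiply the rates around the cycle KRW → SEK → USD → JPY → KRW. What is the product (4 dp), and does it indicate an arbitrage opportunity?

Around KRW → SEK → USD → JPY → KRW: 1 ÷ 124.42 × 0.094794 ÷ 0.0070033 ÷ 0.10879 = 0.999998
Product ≈ 1 (deviation 0.000%, within rounding noise).

1.0000 (no arbitrage)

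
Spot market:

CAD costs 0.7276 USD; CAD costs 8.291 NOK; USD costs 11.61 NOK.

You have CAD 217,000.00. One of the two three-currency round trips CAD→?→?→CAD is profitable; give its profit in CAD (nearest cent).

Profit: CAD 4,094.39

Profitable loop is CAD → USD → NOK → CAD:
CAD 217,000.00 × 0.7276 = USD 157,889.20
USD 157,889.20 × 11.61 = NOK 1,833,093.61
NOK 1,833,093.61 ÷ 8.291 = CAD 221,094.39
Profit = CAD 221,094.39 − CAD 217,000.00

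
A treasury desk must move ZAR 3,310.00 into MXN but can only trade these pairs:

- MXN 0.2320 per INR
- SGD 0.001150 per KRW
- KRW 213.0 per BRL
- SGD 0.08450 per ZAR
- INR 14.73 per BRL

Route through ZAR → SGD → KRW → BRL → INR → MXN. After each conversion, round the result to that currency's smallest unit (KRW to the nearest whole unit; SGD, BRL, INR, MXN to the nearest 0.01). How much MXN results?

MXN 3,902.05

ZAR 3,310.00 × 0.08450 = SGD 279.69
SGD 279.69 ÷ 0.001150 = KRW 243,209
KRW 243,209 ÷ 213.0 = BRL 1,141.83
BRL 1,141.83 × 14.73 = INR 16,819.16
INR 16,819.16 × 0.2320 = MXN 3,902.05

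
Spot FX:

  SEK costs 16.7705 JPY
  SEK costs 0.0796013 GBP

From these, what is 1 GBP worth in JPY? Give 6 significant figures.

GBP/JPY = 210.681

1 GBP ÷ 0.0796013 = 12.5626 SEK
12.5626 SEK × 16.7705 = 210.681 JPY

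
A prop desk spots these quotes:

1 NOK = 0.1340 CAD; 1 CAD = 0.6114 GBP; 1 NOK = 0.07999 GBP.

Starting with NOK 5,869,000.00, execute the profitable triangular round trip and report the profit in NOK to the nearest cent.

Profit: NOK 142,164.95

Profitable loop is NOK → CAD → GBP → NOK:
NOK 5,869,000.00 × 0.1340 = CAD 786,446.00
CAD 786,446.00 × 0.6114 = GBP 480,833.08
GBP 480,833.08 ÷ 0.07999 = NOK 6,011,164.95
Profit = NOK 6,011,164.95 − NOK 5,869,000.00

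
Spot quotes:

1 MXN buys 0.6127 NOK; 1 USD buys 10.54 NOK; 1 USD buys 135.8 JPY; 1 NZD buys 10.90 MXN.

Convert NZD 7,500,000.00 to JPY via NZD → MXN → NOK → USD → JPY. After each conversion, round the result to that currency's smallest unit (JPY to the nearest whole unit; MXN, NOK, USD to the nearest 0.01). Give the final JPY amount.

JPY 645,349,237

NZD 7,500,000.00 × 10.90 = MXN 81,750,000.00
MXN 81,750,000.00 × 0.6127 = NOK 50,088,225.00
NOK 50,088,225.00 ÷ 10.54 = USD 4,752,203.51
USD 4,752,203.51 × 135.8 = JPY 645,349,237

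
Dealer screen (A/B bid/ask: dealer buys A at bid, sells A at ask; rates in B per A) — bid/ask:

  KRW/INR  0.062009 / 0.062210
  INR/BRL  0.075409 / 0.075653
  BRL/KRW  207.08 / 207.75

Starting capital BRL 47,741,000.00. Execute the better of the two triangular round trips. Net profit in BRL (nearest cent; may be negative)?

Net profit: BRL 1,086,458.92

Best loop BRL → INR → KRW → BRL:
BRL 47,741,000.00 ÷ 0.075653 (buy INR at ask) = INR 631,052,304.60
INR 631,052,304.60 ÷ 0.062210 (buy KRW at ask) = KRW 10,143,904,591
KRW 10,143,904,591 ÷ 207.75 (buy BRL at ask) = BRL 48,827,458.92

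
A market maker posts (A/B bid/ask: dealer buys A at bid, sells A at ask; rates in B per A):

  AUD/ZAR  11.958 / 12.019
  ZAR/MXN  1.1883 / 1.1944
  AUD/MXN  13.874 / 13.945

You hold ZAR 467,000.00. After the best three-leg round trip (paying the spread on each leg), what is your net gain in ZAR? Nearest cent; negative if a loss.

Net profit: ZAR 8,864.17

Best loop ZAR → MXN → AUD → ZAR:
ZAR 467,000.00 × 1.1883 (sell ZAR at bid) = MXN 554,936.10
MXN 554,936.10 ÷ 13.945 (buy AUD at ask) = AUD 39,794.63
AUD 39,794.63 × 11.958 (sell AUD at bid) = ZAR 475,864.17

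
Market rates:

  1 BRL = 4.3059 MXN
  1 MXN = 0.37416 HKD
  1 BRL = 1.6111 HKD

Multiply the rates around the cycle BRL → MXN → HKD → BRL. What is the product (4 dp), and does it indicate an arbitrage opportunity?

Around BRL → MXN → HKD → BRL: 1 × 4.3059 × 0.37416 ÷ 1.6111 = 0.999997
Product ≈ 1 (deviation 0.000%, within rounding noise).

1.0000 (no arbitrage)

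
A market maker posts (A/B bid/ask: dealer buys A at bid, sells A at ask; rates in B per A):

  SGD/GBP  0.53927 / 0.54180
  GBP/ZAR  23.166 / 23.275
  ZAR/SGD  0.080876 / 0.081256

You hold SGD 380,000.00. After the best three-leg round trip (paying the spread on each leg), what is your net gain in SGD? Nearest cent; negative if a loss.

Net profit: SGD 3,937.54

Best loop SGD → GBP → ZAR → SGD:
SGD 380,000.00 × 0.53927 (sell SGD at bid) = GBP 204,922.60
GBP 204,922.60 × 23.166 (sell GBP at bid) = ZAR 4,747,236.95
ZAR 4,747,236.95 × 0.080876 (sell ZAR at bid) = SGD 383,937.54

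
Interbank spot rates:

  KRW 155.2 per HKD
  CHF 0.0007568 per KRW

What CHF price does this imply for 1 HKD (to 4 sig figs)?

HKD/CHF = 0.1175

1 HKD × 155.2 = 155.2 KRW
155.2 KRW × 0.0007568 = 0.117455 CHF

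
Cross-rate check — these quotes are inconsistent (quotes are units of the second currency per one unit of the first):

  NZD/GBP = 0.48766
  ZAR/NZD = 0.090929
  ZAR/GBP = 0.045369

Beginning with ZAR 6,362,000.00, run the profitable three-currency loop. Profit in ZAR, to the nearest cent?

Profit: ZAR 147,285.53

Profitable loop is ZAR → GBP → NZD → ZAR:
ZAR 6,362,000.00 × 0.045369 = GBP 288,637.58
GBP 288,637.58 ÷ 0.48766 = NZD 591,882.82
NZD 591,882.82 ÷ 0.090929 = ZAR 6,509,285.53
Profit = ZAR 6,509,285.53 − ZAR 6,362,000.00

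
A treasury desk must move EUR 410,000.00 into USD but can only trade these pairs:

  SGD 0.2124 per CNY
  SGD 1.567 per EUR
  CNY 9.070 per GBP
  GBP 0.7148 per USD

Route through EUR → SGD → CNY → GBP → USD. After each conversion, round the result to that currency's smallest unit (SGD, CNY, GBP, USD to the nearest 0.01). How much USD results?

EUR 410,000.00 × 1.567 = SGD 642,470.00
SGD 642,470.00 ÷ 0.2124 = CNY 3,024,811.68
CNY 3,024,811.68 ÷ 9.070 = GBP 333,496.33
GBP 333,496.33 ÷ 0.7148 = USD 466,558.94

USD 466,558.94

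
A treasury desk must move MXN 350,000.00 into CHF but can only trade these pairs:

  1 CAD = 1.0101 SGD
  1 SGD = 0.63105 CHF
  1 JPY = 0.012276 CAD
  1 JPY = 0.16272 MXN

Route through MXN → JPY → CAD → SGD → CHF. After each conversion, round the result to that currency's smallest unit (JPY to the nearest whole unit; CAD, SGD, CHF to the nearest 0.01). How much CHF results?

MXN 350,000.00 ÷ 0.16272 = JPY 2,150,934
JPY 2,150,934 × 0.012276 = CAD 26,404.87
CAD 26,404.87 × 1.0101 = SGD 26,671.56
SGD 26,671.56 × 0.63105 = CHF 16,831.09

CHF 16,831.09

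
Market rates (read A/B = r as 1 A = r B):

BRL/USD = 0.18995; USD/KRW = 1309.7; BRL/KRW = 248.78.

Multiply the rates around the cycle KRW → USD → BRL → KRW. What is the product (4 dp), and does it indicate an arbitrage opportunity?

Around KRW → USD → BRL → KRW: 1 ÷ 1309.7 ÷ 0.18995 × 248.78 = 1.000010
Product ≈ 1 (deviation 0.001%, within rounding noise).

1.0000 (no arbitrage)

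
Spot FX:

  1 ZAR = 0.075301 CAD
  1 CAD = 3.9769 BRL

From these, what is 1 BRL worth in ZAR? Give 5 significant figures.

1 BRL ÷ 3.9769 = 0.251452 CAD
0.251452 CAD ÷ 0.075301 = 3.33929 ZAR

BRL/ZAR = 3.3393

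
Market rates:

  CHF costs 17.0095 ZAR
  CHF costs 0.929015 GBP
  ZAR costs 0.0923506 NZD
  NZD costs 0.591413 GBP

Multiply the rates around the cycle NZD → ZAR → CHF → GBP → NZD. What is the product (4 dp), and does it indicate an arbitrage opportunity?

Around NZD → ZAR → CHF → GBP → NZD: 1 ÷ 0.0923506 ÷ 17.0095 × 0.929015 ÷ 0.591413 = 1.000001
Product ≈ 1 (deviation 0.000%, within rounding noise).

1.0000 (no arbitrage)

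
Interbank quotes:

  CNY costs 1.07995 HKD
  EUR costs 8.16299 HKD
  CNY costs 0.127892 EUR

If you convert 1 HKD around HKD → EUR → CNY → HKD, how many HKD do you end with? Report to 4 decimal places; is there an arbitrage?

1.0345 (arbitrage exists)

Around HKD → EUR → CNY → HKD: 1 ÷ 8.16299 ÷ 0.127892 × 1.07995 = 1.034454
Product > 1; profitable direction is HKD → EUR → CNY → HKD.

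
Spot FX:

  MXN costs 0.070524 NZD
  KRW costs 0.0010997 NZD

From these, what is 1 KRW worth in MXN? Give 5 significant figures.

KRW/MXN = 0.015593

1 KRW × 0.0010997 = 0.0010997 NZD
0.0010997 NZD ÷ 0.070524 = 0.0155933 MXN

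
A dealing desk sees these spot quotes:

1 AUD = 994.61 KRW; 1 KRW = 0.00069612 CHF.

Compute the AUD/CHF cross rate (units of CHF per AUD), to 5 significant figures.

AUD/CHF = 0.69237

1 AUD × 994.61 = 994.61 KRW
994.61 KRW × 0.00069612 = 0.692368 CHF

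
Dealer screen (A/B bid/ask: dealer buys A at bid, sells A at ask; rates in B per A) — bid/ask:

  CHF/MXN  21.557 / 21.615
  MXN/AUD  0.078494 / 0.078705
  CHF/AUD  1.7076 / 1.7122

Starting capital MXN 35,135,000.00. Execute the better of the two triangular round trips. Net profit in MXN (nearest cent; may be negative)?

Net profit: MXN 132,001.87

Best loop MXN → CHF → AUD → MXN:
MXN 35,135,000.00 ÷ 21.615 (buy CHF at ask) = CHF 1,625,491.56
CHF 1,625,491.56 × 1.7076 (sell CHF at bid) = AUD 2,775,689.38
AUD 2,775,689.38 ÷ 0.078705 (buy MXN at ask) = MXN 35,267,001.87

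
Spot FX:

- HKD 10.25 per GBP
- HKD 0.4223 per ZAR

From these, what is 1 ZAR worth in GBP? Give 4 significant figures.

ZAR/GBP = 0.04120

1 ZAR × 0.4223 = 0.4223 HKD
0.4223 HKD ÷ 10.25 = 0.0412 GBP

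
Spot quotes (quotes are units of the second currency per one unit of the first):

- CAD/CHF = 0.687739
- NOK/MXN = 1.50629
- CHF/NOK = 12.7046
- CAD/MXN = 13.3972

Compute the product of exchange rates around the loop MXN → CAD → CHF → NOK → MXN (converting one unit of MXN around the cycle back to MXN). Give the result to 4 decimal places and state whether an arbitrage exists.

0.9824 (arbitrage exists)

Around MXN → CAD → CHF → NOK → MXN: 1 ÷ 13.3972 × 0.687739 × 12.7046 × 1.50629 = 0.982379
Product < 1; profitable direction is MXN → NOK → CHF → CAD → MXN.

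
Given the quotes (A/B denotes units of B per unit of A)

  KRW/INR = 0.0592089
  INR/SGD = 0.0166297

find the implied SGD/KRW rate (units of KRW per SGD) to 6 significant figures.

1 SGD ÷ 0.0166297 = 60.1334 INR
60.1334 INR ÷ 0.0592089 = 1015.61 KRW

SGD/KRW = 1015.61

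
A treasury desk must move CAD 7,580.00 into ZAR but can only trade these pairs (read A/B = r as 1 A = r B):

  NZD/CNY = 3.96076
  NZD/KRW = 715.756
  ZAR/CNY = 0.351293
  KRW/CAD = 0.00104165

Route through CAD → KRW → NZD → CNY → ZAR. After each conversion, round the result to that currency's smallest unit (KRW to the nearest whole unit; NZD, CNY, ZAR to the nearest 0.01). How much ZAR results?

ZAR 114,628.24

CAD 7,580.00 ÷ 0.00104165 = KRW 7,276,916
KRW 7,276,916 ÷ 715.756 = NZD 10,166.76
NZD 10,166.76 × 3.96076 = CNY 40,268.10
CNY 40,268.10 ÷ 0.351293 = ZAR 114,628.24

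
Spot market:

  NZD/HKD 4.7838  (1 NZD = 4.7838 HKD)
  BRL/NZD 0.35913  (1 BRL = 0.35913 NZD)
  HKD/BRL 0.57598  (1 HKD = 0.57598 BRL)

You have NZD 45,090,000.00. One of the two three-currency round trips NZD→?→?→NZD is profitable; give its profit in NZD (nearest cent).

Profitable loop is NZD → BRL → HKD → NZD:
NZD 45,090,000.00 ÷ 0.35913 = BRL 125,553,420.77
BRL 125,553,420.77 ÷ 0.57598 = HKD 217,982,257.66
HKD 217,982,257.66 ÷ 4.7838 = NZD 45,566,758.15
Profit = NZD 45,566,758.15 − NZD 45,090,000.00

Profit: NZD 476,758.15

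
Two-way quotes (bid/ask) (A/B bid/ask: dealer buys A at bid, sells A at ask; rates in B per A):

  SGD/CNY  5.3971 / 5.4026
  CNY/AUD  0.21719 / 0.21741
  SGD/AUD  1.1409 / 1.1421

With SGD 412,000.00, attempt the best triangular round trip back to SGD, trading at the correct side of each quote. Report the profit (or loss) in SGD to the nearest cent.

Net profit: SGD 10,856.85

Best loop SGD → CNY → AUD → SGD:
SGD 412,000.00 × 5.3971 (sell SGD at bid) = CNY 2,223,605.20
CNY 2,223,605.20 × 0.21719 (sell CNY at bid) = AUD 482,944.81
AUD 482,944.81 ÷ 1.1421 (buy SGD at ask) = SGD 422,856.85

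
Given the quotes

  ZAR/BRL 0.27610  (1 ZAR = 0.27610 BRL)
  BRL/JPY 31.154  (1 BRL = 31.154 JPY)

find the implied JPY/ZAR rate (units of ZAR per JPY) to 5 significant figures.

1 JPY ÷ 31.154 = 0.0320986 BRL
0.0320986 BRL ÷ 0.27610 = 0.116257 ZAR

JPY/ZAR = 0.11626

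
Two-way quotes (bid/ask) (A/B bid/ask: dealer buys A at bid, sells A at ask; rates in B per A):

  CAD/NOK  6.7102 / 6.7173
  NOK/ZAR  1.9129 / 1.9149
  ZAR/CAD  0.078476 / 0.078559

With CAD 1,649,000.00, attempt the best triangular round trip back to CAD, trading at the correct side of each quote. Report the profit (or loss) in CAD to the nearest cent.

Net profit: CAD 12,059.72

Best loop CAD → NOK → ZAR → CAD:
CAD 1,649,000.00 × 6.7102 (sell CAD at bid) = NOK 11,065,119.80
NOK 11,065,119.80 × 1.9129 (sell NOK at bid) = ZAR 21,166,467.67
ZAR 21,166,467.67 × 0.078476 (sell ZAR at bid) = CAD 1,661,059.72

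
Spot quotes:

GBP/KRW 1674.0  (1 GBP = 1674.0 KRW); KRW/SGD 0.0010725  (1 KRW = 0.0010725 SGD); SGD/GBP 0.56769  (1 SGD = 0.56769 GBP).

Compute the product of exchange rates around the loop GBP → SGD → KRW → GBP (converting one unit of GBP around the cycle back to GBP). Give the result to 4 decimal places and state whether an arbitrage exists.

Around GBP → SGD → KRW → GBP: 1 ÷ 0.56769 ÷ 0.0010725 ÷ 1674.0 = 0.981151
Product < 1; profitable direction is GBP → KRW → SGD → GBP.

0.9812 (arbitrage exists)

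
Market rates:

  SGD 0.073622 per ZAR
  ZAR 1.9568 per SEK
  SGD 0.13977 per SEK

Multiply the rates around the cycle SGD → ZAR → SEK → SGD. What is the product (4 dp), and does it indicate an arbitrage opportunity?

0.9702 (arbitrage exists)

Around SGD → ZAR → SEK → SGD: 1 ÷ 0.073622 ÷ 1.9568 × 0.13977 = 0.970197
Product < 1; profitable direction is SGD → SEK → ZAR → SGD.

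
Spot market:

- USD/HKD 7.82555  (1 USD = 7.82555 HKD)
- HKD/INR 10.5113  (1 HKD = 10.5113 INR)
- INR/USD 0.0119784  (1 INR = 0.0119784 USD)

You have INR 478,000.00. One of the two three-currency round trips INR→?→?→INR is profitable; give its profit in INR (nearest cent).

Profit: INR 7,129.61

Profitable loop is INR → HKD → USD → INR:
INR 478,000.00 ÷ 10.5113 = HKD 45,474.87
HKD 45,474.87 ÷ 7.82555 = USD 5,811.08
USD 5,811.08 ÷ 0.0119784 = INR 485,129.61
Profit = INR 485,129.61 − INR 478,000.00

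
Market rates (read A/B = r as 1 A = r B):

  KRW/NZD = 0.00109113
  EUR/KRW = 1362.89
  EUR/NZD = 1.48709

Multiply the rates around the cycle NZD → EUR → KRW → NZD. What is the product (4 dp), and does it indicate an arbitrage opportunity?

Around NZD → EUR → KRW → NZD: 1 ÷ 1.48709 × 1362.89 × 0.00109113 = 1.000000
Product ≈ 1 (deviation 0.000%, within rounding noise).

1.0000 (no arbitrage)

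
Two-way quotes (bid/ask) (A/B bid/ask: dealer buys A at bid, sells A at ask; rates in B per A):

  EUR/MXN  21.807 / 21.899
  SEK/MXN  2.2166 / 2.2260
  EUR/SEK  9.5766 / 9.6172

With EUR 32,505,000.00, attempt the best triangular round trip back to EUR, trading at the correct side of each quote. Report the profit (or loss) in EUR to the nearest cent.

Net profit: EUR 605,999.16

Best loop EUR → MXN → SEK → EUR:
EUR 32,505,000.00 × 21.807 (sell EUR at bid) = MXN 708,836,535.00
MXN 708,836,535.00 ÷ 2.2260 (buy SEK at ask) = SEK 318,435,101.08
SEK 318,435,101.08 ÷ 9.6172 (buy EUR at ask) = EUR 33,110,999.16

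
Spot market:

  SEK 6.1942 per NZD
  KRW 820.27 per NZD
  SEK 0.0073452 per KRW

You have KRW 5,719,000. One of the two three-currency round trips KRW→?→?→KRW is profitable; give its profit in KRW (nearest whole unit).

Profitable loop is KRW → NZD → SEK → KRW:
KRW 5,719,000 ÷ 820.27 = NZD 6,972.09
NZD 6,972.09 × 6.1942 = SEK 43,186.55
SEK 43,186.55 ÷ 0.0073452 = KRW 5,879,561
Profit = KRW 5,879,561 − KRW 5,719,000

Profit: KRW 160,561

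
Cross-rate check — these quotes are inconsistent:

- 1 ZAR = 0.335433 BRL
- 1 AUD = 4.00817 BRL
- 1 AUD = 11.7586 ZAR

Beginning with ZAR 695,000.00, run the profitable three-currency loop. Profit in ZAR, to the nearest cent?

Profitable loop is ZAR → AUD → BRL → ZAR:
ZAR 695,000.00 ÷ 11.7586 = AUD 59,105.68
AUD 59,105.68 × 4.00817 = BRL 236,905.60
BRL 236,905.60 ÷ 0.335433 = ZAR 706,268.01
Profit = ZAR 706,268.01 − ZAR 695,000.00

Profit: ZAR 11,268.01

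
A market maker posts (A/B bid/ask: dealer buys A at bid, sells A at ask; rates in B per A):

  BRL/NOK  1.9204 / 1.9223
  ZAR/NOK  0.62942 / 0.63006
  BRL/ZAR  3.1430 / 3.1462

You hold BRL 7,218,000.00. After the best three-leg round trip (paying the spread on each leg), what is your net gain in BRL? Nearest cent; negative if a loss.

Best loop BRL → ZAR → NOK → BRL:
BRL 7,218,000.00 × 3.1430 (sell BRL at bid) = ZAR 22,686,174.00
ZAR 22,686,174.00 × 0.62942 (sell ZAR at bid) = NOK 14,279,131.64
NOK 14,279,131.64 ÷ 1.9223 (buy BRL at ask) = BRL 7,428,149.42

Net profit: BRL 210,149.42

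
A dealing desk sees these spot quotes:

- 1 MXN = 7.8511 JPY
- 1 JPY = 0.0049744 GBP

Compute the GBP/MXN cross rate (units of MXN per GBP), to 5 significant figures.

1 GBP ÷ 0.0049744 = 201.029 JPY
201.029 JPY ÷ 7.8511 = 25.6052 MXN

GBP/MXN = 25.605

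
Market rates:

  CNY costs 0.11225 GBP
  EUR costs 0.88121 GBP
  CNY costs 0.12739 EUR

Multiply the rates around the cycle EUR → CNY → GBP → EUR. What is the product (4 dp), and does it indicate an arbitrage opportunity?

Around EUR → CNY → GBP → EUR: 1 ÷ 0.12739 × 0.11225 ÷ 0.88121 = 0.999935
Product ≈ 1 (deviation 0.007%, within rounding noise).

0.9999 (no arbitrage)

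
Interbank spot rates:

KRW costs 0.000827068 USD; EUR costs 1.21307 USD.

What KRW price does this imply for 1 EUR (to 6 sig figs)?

EUR/KRW = 1466.71

1 EUR × 1.21307 = 1.21307 USD
1.21307 USD ÷ 0.000827068 = 1466.71 KRW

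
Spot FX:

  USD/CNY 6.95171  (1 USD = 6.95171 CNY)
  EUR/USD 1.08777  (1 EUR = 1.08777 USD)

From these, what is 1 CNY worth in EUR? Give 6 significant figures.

CNY/EUR = 0.132243

1 CNY ÷ 6.95171 = 0.143849 USD
0.143849 USD ÷ 1.08777 = 0.132243 EUR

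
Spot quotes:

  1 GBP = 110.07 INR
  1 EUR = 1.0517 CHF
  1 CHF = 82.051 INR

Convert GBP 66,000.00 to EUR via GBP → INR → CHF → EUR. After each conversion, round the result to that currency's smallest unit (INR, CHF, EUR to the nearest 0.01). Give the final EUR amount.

EUR 84,185.47

GBP 66,000.00 × 110.07 = INR 7,264,620.00
INR 7,264,620.00 ÷ 82.051 = CHF 88,537.86
CHF 88,537.86 ÷ 1.0517 = EUR 84,185.47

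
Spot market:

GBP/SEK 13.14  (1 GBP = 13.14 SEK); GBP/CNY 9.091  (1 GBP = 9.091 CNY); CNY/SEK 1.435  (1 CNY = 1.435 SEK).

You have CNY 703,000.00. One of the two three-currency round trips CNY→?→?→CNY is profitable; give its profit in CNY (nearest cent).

Profit: CNY 5,087.83

Profitable loop is CNY → GBP → SEK → CNY:
CNY 703,000.00 ÷ 9.091 = GBP 77,329.23
GBP 77,329.23 × 13.14 = SEK 1,016,106.04
SEK 1,016,106.04 ÷ 1.435 = CNY 708,087.83
Profit = CNY 708,087.83 − CNY 703,000.00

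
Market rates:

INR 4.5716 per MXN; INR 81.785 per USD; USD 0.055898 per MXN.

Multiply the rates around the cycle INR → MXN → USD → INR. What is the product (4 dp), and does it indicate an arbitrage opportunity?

1.0000 (no arbitrage)

Around INR → MXN → USD → INR: 1 ÷ 4.5716 × 0.055898 × 81.785 = 1.000004
Product ≈ 1 (deviation 0.000%, within rounding noise).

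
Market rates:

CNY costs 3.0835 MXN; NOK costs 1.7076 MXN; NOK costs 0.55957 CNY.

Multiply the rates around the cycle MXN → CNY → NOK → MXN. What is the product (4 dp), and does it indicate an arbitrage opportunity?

0.9897 (arbitrage exists)

Around MXN → CNY → NOK → MXN: 1 ÷ 3.0835 ÷ 0.55957 × 1.7076 = 0.989664
Product < 1; profitable direction is MXN → NOK → CNY → MXN.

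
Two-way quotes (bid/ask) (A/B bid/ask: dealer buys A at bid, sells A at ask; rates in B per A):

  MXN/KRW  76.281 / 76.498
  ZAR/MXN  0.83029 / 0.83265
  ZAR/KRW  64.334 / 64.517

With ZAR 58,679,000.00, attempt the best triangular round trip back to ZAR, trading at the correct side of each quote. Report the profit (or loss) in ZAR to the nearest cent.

Net profit: ZAR 587,692.54

Best loop ZAR → KRW → MXN → ZAR:
ZAR 58,679,000.00 × 64.334 (sell ZAR at bid) = KRW 3,775,054,786
KRW 3,775,054,786 ÷ 76.498 (buy MXN at ask) = MXN 49,348,411.54
MXN 49,348,411.54 ÷ 0.83265 (buy ZAR at ask) = ZAR 59,266,692.54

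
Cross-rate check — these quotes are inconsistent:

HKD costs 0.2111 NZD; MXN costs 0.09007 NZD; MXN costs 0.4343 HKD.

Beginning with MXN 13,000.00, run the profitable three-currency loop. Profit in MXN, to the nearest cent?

Profit: MXN 232.48

Profitable loop is MXN → HKD → NZD → MXN:
MXN 13,000.00 × 0.4343 = HKD 5,645.90
HKD 5,645.90 × 0.2111 = NZD 1,191.85
NZD 1,191.85 ÷ 0.09007 = MXN 13,232.48
Profit = MXN 13,232.48 − MXN 13,000.00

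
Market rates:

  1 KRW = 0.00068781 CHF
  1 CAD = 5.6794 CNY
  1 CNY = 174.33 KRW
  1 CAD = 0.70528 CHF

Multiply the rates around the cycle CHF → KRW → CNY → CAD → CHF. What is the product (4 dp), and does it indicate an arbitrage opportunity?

Around CHF → KRW → CNY → CAD → CHF: 1 ÷ 0.00068781 ÷ 174.33 ÷ 5.6794 × 0.70528 = 1.035663
Product > 1; profitable direction is CHF → KRW → CNY → CAD → CHF.

1.0357 (arbitrage exists)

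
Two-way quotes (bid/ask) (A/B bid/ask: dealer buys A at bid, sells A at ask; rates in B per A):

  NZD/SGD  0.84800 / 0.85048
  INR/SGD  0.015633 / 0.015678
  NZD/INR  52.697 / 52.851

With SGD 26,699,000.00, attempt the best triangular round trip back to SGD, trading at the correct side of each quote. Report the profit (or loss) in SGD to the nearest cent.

Net profit: SGD 625,169.98

Best loop SGD → INR → NZD → SGD:
SGD 26,699,000.00 ÷ 0.015678 (buy INR at ask) = INR 1,702,959,561.17
INR 1,702,959,561.17 ÷ 52.851 (buy NZD at ask) = NZD 32,221,898.57
NZD 32,221,898.57 × 0.84800 (sell NZD at bid) = SGD 27,324,169.98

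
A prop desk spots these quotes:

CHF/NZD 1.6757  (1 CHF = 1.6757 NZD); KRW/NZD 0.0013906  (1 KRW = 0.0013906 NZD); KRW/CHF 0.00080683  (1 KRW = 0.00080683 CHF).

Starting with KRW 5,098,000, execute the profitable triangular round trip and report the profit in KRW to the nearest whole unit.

Profit: KRW 145,530

Profitable loop is KRW → NZD → CHF → KRW:
KRW 5,098,000 × 0.0013906 = NZD 7,089.28
NZD 7,089.28 ÷ 1.6757 = CHF 4,230.64
CHF 4,230.64 ÷ 0.00080683 = KRW 5,243,530
Profit = KRW 5,243,530 − KRW 5,098,000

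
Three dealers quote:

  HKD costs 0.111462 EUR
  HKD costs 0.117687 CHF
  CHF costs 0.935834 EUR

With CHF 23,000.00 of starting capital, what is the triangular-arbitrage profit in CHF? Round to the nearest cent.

Profit: CHF 277.02

Profitable loop is CHF → HKD → EUR → CHF:
CHF 23,000.00 ÷ 0.117687 = HKD 195,433.65
HKD 195,433.65 × 0.111462 = EUR 21,783.43
EUR 21,783.43 ÷ 0.935834 = CHF 23,277.02
Profit = CHF 23,277.02 − CHF 23,000.00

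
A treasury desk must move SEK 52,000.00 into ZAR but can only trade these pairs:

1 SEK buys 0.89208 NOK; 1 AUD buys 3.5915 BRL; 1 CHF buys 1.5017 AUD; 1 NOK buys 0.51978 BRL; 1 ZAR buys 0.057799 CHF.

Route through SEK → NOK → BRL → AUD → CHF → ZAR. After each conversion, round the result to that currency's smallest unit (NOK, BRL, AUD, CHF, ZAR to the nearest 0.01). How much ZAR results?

SEK 52,000.00 × 0.89208 = NOK 46,388.16
NOK 46,388.16 × 0.51978 = BRL 24,111.64
BRL 24,111.64 ÷ 3.5915 = AUD 6,713.53
AUD 6,713.53 ÷ 1.5017 = CHF 4,470.62
CHF 4,470.62 ÷ 0.057799 = ZAR 77,347.70

ZAR 77,347.70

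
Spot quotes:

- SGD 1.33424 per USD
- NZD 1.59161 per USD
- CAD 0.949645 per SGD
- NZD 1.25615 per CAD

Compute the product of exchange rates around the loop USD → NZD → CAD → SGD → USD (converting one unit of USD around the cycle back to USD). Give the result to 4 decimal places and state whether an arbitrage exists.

Around USD → NZD → CAD → SGD → USD: 1 × 1.59161 ÷ 1.25615 ÷ 0.949645 ÷ 1.33424 = 1.000000
Product ≈ 1 (deviation 0.000%, within rounding noise).

1.0000 (no arbitrage)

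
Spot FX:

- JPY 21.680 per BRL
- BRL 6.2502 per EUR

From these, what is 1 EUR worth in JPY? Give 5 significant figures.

EUR/JPY = 135.50

1 EUR × 6.2502 = 6.2502 BRL
6.2502 BRL × 21.680 = 135.504 JPY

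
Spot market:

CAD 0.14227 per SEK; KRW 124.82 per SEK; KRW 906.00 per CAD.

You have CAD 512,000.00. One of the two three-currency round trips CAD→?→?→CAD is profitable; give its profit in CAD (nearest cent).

Profitable loop is CAD → KRW → SEK → CAD:
CAD 512,000.00 × 906.00 = KRW 463,872,000
KRW 463,872,000 ÷ 124.82 = SEK 3,716,327.51
SEK 3,716,327.51 × 0.14227 = CAD 528,721.92
Profit = CAD 528,721.92 − CAD 512,000.00

Profit: CAD 16,721.92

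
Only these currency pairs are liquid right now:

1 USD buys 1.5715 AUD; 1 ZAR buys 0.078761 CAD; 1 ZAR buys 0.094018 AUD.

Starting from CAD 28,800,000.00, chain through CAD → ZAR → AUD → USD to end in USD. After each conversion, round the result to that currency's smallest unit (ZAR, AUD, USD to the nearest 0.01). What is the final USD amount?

USD 21,876,502.44

CAD 28,800,000.00 ÷ 0.078761 = ZAR 365,663,208.95
ZAR 365,663,208.95 × 0.094018 = AUD 34,378,923.58
AUD 34,378,923.58 ÷ 1.5715 = USD 21,876,502.44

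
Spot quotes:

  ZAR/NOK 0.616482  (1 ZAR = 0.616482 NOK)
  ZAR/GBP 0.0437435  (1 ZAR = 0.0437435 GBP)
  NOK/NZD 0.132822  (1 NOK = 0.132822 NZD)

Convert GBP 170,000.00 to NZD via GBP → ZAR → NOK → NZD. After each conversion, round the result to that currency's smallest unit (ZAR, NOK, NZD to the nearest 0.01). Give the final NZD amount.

GBP 170,000.00 ÷ 0.0437435 = ZAR 3,886,291.68
ZAR 3,886,291.68 × 0.616482 = NOK 2,395,828.87
NOK 2,395,828.87 × 0.132822 = NZD 318,218.78

NZD 318,218.78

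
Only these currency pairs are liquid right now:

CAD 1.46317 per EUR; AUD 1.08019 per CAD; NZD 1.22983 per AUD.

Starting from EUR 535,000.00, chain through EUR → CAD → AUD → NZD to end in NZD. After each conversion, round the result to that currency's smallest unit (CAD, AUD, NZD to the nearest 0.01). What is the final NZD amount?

NZD 1,039,905.34

EUR 535,000.00 × 1.46317 = CAD 782,795.95
CAD 782,795.95 × 1.08019 = AUD 845,568.36
AUD 845,568.36 × 1.22983 = NZD 1,039,905.34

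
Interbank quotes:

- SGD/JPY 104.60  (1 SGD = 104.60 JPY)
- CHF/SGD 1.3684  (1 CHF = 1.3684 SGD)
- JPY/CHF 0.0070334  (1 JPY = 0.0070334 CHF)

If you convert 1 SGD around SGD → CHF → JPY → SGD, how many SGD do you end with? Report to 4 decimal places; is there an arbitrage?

Around SGD → CHF → JPY → SGD: 1 ÷ 1.3684 ÷ 0.0070334 ÷ 104.60 = 0.993322
Product < 1; profitable direction is SGD → JPY → CHF → SGD.

0.9933 (arbitrage exists)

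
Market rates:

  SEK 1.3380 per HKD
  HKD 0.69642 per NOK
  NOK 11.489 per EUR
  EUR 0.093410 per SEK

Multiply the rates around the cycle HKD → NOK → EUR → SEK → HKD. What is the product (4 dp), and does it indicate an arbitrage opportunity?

Around HKD → NOK → EUR → SEK → HKD: 1 ÷ 0.69642 ÷ 11.489 ÷ 0.093410 ÷ 1.3380 = 0.999993
Product ≈ 1 (deviation 0.001%, within rounding noise).

1.0000 (no arbitrage)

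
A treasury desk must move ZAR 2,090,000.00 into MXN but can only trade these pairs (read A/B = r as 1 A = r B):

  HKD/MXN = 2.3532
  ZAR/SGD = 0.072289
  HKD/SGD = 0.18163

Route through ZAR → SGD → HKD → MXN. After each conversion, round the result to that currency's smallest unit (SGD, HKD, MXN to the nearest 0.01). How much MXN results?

MXN 1,957,445.86

ZAR 2,090,000.00 × 0.072289 = SGD 151,084.01
SGD 151,084.01 ÷ 0.18163 = HKD 831,822.99
HKD 831,822.99 × 2.3532 = MXN 1,957,445.86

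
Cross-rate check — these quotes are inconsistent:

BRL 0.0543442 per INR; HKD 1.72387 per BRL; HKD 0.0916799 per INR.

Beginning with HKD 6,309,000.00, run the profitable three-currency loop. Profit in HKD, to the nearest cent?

Profit: HKD 137,798.68

Profitable loop is HKD → INR → BRL → HKD:
HKD 6,309,000.00 ÷ 0.0916799 = INR 68,815,520.09
INR 68,815,520.09 × 0.0543442 = BRL 3,739,724.39
BRL 3,739,724.39 × 1.72387 = HKD 6,446,798.68
Profit = HKD 6,446,798.68 − HKD 6,309,000.00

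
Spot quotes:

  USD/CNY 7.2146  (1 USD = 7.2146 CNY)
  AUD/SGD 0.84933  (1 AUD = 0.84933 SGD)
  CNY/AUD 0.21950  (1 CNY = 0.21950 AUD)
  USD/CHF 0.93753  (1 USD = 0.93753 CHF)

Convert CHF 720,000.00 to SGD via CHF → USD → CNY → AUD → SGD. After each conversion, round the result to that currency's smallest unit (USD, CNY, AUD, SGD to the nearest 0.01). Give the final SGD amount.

SGD 1,032,929.23

CHF 720,000.00 ÷ 0.93753 = USD 767,975.42
USD 767,975.42 × 7.2146 = CNY 5,540,635.47
CNY 5,540,635.47 × 0.21950 = AUD 1,216,169.49
AUD 1,216,169.49 × 0.84933 = SGD 1,032,929.23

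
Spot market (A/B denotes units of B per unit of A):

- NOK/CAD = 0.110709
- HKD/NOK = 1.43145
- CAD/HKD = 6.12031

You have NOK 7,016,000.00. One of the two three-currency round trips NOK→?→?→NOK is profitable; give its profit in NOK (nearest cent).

Profit: NOK 217,642.63

Profitable loop is NOK → HKD → CAD → NOK:
NOK 7,016,000.00 ÷ 1.43145 = HKD 4,901,323.83
HKD 4,901,323.83 ÷ 6.12031 = CAD 800,829.34
CAD 800,829.34 ÷ 0.110709 = NOK 7,233,642.63
Profit = NOK 7,233,642.63 − NOK 7,016,000.00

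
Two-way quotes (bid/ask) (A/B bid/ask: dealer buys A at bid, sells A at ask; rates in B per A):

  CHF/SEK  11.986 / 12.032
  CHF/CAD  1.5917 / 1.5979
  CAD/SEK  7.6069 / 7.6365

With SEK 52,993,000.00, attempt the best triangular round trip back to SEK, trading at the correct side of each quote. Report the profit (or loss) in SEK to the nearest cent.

Best loop SEK → CHF → CAD → SEK:
SEK 52,993,000.00 ÷ 12.032 (buy CHF at ask) = CHF 4,404,338.43
CHF 4,404,338.43 × 1.5917 (sell CHF at bid) = CAD 7,010,385.48
CAD 7,010,385.48 × 7.6069 (sell CAD at bid) = SEK 53,327,301.31

Net profit: SEK 334,301.31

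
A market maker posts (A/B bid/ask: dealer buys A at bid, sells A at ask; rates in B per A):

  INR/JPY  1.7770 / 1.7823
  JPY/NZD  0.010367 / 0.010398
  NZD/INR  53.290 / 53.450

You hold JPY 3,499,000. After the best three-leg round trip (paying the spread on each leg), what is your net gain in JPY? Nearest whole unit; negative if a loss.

Net profit: JPY 33,365

Best loop JPY → INR → NZD → JPY:
JPY 3,499,000 ÷ 1.7823 (buy INR at ask) = INR 1,963,193.63
INR 1,963,193.63 ÷ 53.450 (buy NZD at ask) = NZD 36,729.53
NZD 36,729.53 ÷ 0.010398 (buy JPY at ask) = JPY 3,532,365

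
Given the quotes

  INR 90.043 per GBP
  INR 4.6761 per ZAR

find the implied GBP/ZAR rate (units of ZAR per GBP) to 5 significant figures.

1 GBP × 90.043 = 90.043 INR
90.043 INR ÷ 4.6761 = 19.256 ZAR

GBP/ZAR = 19.256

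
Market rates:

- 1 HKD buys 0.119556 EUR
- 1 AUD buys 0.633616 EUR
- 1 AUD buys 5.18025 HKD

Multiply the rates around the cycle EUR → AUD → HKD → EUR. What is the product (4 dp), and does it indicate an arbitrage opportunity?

0.9775 (arbitrage exists)

Around EUR → AUD → HKD → EUR: 1 ÷ 0.633616 × 5.18025 × 0.119556 = 0.977453
Product < 1; profitable direction is EUR → HKD → AUD → EUR.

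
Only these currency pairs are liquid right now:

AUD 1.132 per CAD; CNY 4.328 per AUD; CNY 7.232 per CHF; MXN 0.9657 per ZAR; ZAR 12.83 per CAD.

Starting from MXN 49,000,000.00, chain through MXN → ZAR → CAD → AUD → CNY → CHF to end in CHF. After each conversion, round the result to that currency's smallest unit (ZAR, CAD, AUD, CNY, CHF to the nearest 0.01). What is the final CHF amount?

MXN 49,000,000.00 ÷ 0.9657 = ZAR 50,740,395.57
ZAR 50,740,395.57 ÷ 12.83 = CAD 3,954,824.28
CAD 3,954,824.28 × 1.132 = AUD 4,476,861.08
AUD 4,476,861.08 × 4.328 = CNY 19,375,854.75
CNY 19,375,854.75 ÷ 7.232 = CHF 2,679,183.46

CHF 2,679,183.46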